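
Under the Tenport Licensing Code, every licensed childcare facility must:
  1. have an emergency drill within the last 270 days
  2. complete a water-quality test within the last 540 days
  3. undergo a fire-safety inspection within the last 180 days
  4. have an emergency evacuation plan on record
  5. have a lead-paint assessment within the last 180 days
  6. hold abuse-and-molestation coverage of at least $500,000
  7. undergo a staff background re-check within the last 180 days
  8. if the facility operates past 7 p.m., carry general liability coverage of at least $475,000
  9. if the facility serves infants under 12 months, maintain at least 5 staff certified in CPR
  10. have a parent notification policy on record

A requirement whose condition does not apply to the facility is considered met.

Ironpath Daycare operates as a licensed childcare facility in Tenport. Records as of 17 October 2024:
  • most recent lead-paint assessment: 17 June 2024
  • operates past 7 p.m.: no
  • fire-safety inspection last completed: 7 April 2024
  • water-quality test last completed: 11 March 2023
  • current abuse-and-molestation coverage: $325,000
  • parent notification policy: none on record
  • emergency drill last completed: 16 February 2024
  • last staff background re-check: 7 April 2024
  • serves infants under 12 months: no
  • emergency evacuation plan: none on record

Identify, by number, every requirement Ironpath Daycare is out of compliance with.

1. emergency drill 244 days ago vs limit 270 → met
2. water-quality test 586 days ago vs limit 540 → not met
3. fire-safety inspection 193 days ago vs limit 180 → not met
4. emergency evacuation plan absent → not met
5. lead-paint assessment 122 days ago vs limit 180 → met
6. abuse-and-molestation coverage $325,000 < $500,000 → not met
7. staff background re-check 193 days ago vs limit 180 → not met
8. condition 'operates past 7 p.m.' does not hold → requirement n/a → met
9. condition 'serves infants under 12 months' does not hold → requirement n/a → met
10. parent notification policy absent → not met
Not met: 2, 3, 4, 6, 7, 10

2, 3, 4, 6, 7, 10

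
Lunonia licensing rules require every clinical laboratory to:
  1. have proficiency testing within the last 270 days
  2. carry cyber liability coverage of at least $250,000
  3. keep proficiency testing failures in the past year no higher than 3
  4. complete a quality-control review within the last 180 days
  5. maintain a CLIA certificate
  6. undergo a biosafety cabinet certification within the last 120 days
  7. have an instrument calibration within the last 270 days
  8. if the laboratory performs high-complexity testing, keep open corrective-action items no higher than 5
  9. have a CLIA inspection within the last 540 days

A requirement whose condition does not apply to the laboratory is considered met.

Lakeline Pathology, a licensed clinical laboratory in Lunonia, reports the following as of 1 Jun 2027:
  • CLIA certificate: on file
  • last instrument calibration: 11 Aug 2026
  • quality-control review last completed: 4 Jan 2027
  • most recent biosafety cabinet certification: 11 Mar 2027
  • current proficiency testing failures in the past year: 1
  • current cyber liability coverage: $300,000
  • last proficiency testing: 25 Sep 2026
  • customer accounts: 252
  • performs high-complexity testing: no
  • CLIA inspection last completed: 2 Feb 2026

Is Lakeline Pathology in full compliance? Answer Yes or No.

1. proficiency testing 249 days ago vs limit 270 → met
2. cyber liability coverage $300,000 ≥ $250,000 → met
3. proficiency testing failures in the past year 1 ≤ 3 → met
4. quality-control review 148 days ago vs limit 180 → met
5. CLIA certificate present → met
6. biosafety cabinet certification 82 days ago vs limit 120 → met
7. instrument calibration 294 days ago vs limit 270 → not met
8. condition 'performs high-complexity testing' does not hold → requirement n/a → met
9. CLIA inspection 484 days ago vs limit 540 → met
Not met: 7

No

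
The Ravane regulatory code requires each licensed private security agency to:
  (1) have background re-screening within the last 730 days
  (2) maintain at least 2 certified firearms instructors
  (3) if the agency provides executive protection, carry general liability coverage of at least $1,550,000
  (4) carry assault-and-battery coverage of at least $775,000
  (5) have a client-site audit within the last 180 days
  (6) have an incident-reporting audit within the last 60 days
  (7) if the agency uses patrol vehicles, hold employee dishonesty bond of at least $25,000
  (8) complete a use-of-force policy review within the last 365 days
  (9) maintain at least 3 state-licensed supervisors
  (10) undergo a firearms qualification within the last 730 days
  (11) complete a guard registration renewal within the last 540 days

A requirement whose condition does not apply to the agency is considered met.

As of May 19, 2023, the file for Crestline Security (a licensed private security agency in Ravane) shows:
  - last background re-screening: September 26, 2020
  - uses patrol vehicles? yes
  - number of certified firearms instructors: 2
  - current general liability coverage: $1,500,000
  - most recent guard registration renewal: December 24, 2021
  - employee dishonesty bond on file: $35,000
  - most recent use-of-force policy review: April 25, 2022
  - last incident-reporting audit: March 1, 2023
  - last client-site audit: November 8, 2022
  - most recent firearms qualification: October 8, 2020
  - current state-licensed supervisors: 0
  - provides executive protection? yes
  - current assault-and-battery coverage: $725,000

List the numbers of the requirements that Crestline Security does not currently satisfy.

1. background re-screening 965 days ago vs limit 730 → not met
2. certified firearms instructors 2 ≥ 2 → met
3. condition 'provides executive protection' holds; general liability coverage $1,500,000 < $1,550,000 → not met
4. assault-and-battery coverage $725,000 < $775,000 → not met
5. client-site audit 192 days ago vs limit 180 → not met
6. incident-reporting audit 79 days ago vs limit 60 → not met
7. condition 'uses patrol vehicles' holds; employee dishonesty bond $35,000 ≥ $25,000 → met
8. use-of-force policy review 389 days ago vs limit 365 → not met
9. state-licensed supervisors 0 < 3 → not met
10. firearms qualification 953 days ago vs limit 730 → not met
11. guard registration renewal 511 days ago vs limit 540 → met
Not met: 1, 3, 4, 5, 6, 8, 9, 10

1, 3, 4, 5, 6, 8, 9, 10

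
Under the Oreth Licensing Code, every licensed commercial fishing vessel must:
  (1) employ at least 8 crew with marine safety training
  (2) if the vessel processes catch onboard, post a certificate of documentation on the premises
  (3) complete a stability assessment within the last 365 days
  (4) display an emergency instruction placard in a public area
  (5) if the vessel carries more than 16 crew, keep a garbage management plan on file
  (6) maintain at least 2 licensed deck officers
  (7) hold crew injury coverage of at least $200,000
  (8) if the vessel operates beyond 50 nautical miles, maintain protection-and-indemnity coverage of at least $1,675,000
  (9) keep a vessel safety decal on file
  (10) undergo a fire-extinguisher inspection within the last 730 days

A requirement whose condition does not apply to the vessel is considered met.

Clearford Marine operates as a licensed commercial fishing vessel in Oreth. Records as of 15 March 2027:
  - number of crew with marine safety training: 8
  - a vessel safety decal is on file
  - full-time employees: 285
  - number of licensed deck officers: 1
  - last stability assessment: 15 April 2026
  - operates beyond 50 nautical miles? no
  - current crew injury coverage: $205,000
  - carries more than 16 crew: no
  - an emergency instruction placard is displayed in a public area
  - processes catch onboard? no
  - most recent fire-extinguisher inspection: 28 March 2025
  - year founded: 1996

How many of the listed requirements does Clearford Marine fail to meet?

1. crew with marine safety training 8 ≥ 8 → met
2. condition 'processes catch onboard' does not hold → requirement n/a → met
3. stability assessment 334 days ago vs limit 365 → met
4. emergency instruction placard present → met
5. condition 'carries more than 16 crew' does not hold → requirement n/a → met
6. licensed deck officers 1 < 2 → not met
7. crew injury coverage $205,000 ≥ $200,000 → met
8. condition 'operates beyond 50 nautical miles' does not hold → requirement n/a → met
9. vessel safety decal present → met
10. fire-extinguisher inspection 717 days ago vs limit 730 → met
Not met: 1 of 10

1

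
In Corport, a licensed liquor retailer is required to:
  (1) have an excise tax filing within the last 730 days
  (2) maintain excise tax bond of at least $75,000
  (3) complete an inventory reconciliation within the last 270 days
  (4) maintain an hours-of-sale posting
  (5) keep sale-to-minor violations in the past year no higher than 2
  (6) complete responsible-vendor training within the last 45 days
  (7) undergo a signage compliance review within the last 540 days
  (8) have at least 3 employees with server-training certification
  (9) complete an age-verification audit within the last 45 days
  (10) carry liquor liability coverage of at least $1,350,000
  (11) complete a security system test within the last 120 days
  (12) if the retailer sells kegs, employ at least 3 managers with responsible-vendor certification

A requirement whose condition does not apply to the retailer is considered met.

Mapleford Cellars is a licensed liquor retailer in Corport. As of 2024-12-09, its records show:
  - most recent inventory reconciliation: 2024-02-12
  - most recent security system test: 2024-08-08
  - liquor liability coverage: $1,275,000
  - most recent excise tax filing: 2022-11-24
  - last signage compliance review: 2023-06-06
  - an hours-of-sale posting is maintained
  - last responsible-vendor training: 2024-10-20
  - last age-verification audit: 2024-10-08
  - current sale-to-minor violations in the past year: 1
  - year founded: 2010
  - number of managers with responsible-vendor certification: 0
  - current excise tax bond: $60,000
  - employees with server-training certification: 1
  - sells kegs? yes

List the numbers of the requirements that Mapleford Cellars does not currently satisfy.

1, 2, 3, 6, 7, 8, 9, 10, 11, 12

1. excise tax filing 746 days ago vs limit 730 → not met
2. excise tax bond $60,000 < $75,000 → not met
3. inventory reconciliation 301 days ago vs limit 270 → not met
4. hours-of-sale posting present → met
5. sale-to-minor violations in the past year 1 ≤ 2 → met
6. responsible-vendor training 50 days ago vs limit 45 → not met
7. signage compliance review 552 days ago vs limit 540 → not met
8. employees with server-training certification 1 < 3 → not met
9. age-verification audit 62 days ago vs limit 45 → not met
10. liquor liability coverage $1,275,000 < $1,350,000 → not met
11. security system test 123 days ago vs limit 120 → not met
12. condition 'sells kegs' holds; managers with responsible-vendor certification 0 < 3 → not met
Not met: 1, 2, 3, 6, 7, 8, 9, 10, 11, 12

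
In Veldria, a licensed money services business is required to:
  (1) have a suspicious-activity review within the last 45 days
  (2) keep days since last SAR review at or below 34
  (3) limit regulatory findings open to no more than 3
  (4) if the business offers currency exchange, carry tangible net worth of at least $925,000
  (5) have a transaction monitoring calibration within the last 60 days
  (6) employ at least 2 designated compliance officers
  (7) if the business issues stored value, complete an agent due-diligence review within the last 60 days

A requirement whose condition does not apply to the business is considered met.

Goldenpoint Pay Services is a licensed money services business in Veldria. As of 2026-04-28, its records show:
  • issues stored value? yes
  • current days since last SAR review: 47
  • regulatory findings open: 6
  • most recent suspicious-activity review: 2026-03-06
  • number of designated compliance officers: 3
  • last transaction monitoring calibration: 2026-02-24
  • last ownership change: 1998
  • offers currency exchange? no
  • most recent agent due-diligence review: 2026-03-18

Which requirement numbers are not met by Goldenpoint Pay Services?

1. suspicious-activity review 53 days ago vs limit 45 → not met
2. days since last SAR review 47 > 34 → not met
3. regulatory findings open 6 > 3 → not met
4. condition 'offers currency exchange' does not hold → requirement n/a → met
5. transaction monitoring calibration 63 days ago vs limit 60 → not met
6. designated compliance officers 3 ≥ 2 → met
7. condition 'issues stored value' holds; agent due-diligence review 41 days ago vs limit 60 → met
Not met: 1, 2, 3, 5

1, 2, 3, 5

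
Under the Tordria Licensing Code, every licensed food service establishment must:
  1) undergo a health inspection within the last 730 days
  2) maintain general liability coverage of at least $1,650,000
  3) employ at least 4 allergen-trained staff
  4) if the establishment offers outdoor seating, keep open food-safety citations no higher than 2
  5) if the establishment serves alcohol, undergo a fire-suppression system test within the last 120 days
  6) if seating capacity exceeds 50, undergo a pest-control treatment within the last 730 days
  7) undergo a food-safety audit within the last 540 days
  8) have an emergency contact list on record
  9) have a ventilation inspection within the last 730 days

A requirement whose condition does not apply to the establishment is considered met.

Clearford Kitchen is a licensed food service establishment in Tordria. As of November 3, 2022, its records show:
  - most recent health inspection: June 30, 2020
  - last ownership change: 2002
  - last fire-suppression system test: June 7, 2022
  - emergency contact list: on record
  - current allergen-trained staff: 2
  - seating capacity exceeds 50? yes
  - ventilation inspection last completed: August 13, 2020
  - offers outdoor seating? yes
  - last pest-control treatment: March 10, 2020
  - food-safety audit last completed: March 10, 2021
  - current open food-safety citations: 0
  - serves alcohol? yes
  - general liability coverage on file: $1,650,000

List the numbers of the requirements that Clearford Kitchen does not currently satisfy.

1. health inspection 856 days ago vs limit 730 → not met
2. general liability coverage $1,650,000 ≥ $1,650,000 → met
3. allergen-trained staff 2 < 4 → not met
4. condition 'offers outdoor seating' holds; open food-safety citations 0 ≤ 2 → met
5. condition 'serves alcohol' holds; fire-suppression system test 149 days ago vs limit 120 → not met
6. condition 'seating capacity exceeds 50' holds; pest-control treatment 968 days ago vs limit 730 → not met
7. food-safety audit 603 days ago vs limit 540 → not met
8. emergency contact list present → met
9. ventilation inspection 812 days ago vs limit 730 → not met
Not met: 1, 3, 5, 6, 7, 9

1, 3, 5, 6, 7, 9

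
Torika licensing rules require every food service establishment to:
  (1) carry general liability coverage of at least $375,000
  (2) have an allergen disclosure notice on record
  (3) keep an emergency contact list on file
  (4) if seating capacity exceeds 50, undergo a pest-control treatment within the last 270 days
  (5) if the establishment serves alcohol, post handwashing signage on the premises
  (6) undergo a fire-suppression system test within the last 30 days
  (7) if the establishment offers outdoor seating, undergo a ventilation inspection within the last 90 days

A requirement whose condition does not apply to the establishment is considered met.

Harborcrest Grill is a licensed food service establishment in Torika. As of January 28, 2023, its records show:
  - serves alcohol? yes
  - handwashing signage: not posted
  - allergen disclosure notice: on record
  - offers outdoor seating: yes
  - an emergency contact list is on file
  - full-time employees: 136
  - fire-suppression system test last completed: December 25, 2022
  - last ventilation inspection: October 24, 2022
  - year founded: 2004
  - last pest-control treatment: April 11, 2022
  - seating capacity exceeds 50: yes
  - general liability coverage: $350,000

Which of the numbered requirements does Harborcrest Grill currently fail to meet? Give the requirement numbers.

1. general liability coverage $350,000 < $375,000 → not met
2. allergen disclosure notice present → met
3. emergency contact list present → met
4. condition 'seating capacity exceeds 50' holds; pest-control treatment 292 days ago vs limit 270 → not met
5. condition 'serves alcohol' holds; handwashing signage absent → not met
6. fire-suppression system test 34 days ago vs limit 30 → not met
7. condition 'offers outdoor seating' holds; ventilation inspection 96 days ago vs limit 90 → not met
Not met: 1, 4, 5, 6, 7

1, 4, 5, 6, 7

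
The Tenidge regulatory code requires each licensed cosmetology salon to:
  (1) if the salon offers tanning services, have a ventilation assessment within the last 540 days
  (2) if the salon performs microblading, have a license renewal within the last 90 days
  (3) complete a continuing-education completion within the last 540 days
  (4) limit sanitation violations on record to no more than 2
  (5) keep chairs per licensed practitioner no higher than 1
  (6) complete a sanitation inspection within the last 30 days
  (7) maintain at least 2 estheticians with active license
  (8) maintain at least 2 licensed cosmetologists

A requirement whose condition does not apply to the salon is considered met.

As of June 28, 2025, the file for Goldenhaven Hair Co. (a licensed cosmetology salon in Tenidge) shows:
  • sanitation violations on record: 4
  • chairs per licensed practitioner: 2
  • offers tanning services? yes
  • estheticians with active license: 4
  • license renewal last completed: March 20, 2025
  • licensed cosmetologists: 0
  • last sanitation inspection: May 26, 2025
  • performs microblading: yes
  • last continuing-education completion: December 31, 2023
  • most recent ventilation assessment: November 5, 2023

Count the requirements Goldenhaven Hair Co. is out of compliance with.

7

1. condition 'offers tanning services' holds; ventilation assessment 601 days ago vs limit 540 → not met
2. condition 'performs microblading' holds; license renewal 100 days ago vs limit 90 → not met
3. continuing-education completion 545 days ago vs limit 540 → not met
4. sanitation violations on record 4 > 2 → not met
5. chairs per licensed practitioner 2 > 1 → not met
6. sanitation inspection 33 days ago vs limit 30 → not met
7. estheticians with active license 4 ≥ 2 → met
8. licensed cosmetologists 0 < 2 → not met
Not met: 7 of 8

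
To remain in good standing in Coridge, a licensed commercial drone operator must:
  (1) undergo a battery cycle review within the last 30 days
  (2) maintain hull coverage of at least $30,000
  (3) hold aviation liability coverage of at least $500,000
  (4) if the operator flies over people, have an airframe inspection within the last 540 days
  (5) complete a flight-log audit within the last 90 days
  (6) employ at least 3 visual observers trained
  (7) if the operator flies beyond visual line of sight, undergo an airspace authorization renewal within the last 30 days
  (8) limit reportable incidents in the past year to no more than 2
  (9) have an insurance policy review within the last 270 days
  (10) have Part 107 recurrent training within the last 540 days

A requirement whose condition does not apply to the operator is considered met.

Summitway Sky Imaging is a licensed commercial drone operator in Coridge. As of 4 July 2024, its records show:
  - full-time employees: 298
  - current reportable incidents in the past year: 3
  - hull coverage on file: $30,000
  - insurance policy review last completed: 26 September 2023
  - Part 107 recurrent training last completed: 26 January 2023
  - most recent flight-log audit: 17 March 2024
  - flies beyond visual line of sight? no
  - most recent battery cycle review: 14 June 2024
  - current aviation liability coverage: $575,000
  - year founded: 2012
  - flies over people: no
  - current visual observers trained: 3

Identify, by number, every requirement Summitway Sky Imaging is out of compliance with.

1. battery cycle review 20 days ago vs limit 30 → met
2. hull coverage $30,000 ≥ $30,000 → met
3. aviation liability coverage $575,000 ≥ $500,000 → met
4. condition 'flies over people' does not hold → requirement n/a → met
5. flight-log audit 109 days ago vs limit 90 → not met
6. visual observers trained 3 ≥ 3 → met
7. condition 'flies beyond visual line of sight' does not hold → requirement n/a → met
8. reportable incidents in the past year 3 > 2 → not met
9. insurance policy review 282 days ago vs limit 270 → not met
10. Part 107 recurrent training 525 days ago vs limit 540 → met
Not met: 5, 8, 9

5, 8, 9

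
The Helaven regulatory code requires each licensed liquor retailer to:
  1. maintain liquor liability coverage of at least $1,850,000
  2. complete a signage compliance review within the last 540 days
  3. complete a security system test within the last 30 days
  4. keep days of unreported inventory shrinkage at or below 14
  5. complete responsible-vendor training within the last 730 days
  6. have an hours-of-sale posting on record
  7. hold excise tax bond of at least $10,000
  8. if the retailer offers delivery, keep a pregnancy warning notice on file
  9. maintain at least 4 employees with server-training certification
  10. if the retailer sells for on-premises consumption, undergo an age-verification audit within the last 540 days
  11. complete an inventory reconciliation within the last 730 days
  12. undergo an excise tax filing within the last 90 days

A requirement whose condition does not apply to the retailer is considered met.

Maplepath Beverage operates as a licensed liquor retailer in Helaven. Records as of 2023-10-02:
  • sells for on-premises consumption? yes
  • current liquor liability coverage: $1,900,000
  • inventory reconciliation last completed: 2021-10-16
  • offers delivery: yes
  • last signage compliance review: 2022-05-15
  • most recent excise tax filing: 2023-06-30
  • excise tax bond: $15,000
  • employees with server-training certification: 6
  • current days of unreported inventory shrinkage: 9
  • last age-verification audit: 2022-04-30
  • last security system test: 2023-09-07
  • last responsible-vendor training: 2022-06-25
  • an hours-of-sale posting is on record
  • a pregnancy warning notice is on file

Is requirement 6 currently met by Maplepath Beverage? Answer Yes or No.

6. hours-of-sale posting present → met

Yes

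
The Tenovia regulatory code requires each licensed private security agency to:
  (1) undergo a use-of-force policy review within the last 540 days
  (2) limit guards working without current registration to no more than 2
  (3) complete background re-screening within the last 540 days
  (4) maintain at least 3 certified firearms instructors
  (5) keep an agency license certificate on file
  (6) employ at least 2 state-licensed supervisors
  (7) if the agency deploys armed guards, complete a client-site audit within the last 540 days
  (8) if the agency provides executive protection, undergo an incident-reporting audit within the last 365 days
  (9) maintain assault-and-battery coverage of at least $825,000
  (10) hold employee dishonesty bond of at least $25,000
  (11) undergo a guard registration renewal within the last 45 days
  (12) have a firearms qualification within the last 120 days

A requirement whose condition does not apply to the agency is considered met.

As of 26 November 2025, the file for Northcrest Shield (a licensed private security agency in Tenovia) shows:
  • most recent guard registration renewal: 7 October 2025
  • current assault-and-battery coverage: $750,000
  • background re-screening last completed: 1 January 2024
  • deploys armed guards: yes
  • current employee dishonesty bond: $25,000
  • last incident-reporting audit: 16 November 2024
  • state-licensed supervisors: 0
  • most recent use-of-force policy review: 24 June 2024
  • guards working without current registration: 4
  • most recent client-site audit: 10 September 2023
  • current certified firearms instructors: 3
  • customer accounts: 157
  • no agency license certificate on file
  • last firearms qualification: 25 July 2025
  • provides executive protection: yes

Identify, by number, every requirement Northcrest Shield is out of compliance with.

1. use-of-force policy review 520 days ago vs limit 540 → met
2. guards working without current registration 4 > 2 → not met
3. background re-screening 695 days ago vs limit 540 → not met
4. certified firearms instructors 3 ≥ 3 → met
5. agency license certificate absent → not met
6. state-licensed supervisors 0 < 2 → not met
7. condition 'deploys armed guards' holds; client-site audit 808 days ago vs limit 540 → not met
8. condition 'provides executive protection' holds; incident-reporting audit 375 days ago vs limit 365 → not met
9. assault-and-battery coverage $750,000 < $825,000 → not met
10. employee dishonesty bond $25,000 ≥ $25,000 → met
11. guard registration renewal 50 days ago vs limit 45 → not met
12. firearms qualification 124 days ago vs limit 120 → not met
Not met: 2, 3, 5, 6, 7, 8, 9, 11, 12

2, 3, 5, 6, 7, 8, 9, 11, 12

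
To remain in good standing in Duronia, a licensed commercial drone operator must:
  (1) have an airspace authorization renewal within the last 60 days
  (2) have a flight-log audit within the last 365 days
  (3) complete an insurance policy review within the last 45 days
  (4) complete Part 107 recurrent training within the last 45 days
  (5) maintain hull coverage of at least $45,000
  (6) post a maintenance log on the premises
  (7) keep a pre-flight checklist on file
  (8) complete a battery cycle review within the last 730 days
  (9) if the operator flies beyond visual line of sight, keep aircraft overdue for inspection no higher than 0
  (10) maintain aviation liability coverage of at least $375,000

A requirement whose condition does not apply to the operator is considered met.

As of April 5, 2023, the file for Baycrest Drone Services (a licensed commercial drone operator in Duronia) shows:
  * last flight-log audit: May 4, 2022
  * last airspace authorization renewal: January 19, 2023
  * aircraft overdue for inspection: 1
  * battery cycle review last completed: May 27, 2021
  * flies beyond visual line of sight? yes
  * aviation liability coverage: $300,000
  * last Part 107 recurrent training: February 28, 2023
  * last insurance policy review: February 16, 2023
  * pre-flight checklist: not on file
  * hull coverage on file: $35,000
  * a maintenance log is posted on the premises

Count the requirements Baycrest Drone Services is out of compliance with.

1. airspace authorization renewal 76 days ago vs limit 60 → not met
2. flight-log audit 336 days ago vs limit 365 → met
3. insurance policy review 48 days ago vs limit 45 → not met
4. Part 107 recurrent training 36 days ago vs limit 45 → met
5. hull coverage $35,000 < $45,000 → not met
6. maintenance log present → met
7. pre-flight checklist absent → not met
8. battery cycle review 678 days ago vs limit 730 → met
9. condition 'flies beyond visual line of sight' holds; aircraft overdue for inspection 1 > 0 → not met
10. aviation liability coverage $300,000 < $375,000 → not met
Not met: 6 of 10

6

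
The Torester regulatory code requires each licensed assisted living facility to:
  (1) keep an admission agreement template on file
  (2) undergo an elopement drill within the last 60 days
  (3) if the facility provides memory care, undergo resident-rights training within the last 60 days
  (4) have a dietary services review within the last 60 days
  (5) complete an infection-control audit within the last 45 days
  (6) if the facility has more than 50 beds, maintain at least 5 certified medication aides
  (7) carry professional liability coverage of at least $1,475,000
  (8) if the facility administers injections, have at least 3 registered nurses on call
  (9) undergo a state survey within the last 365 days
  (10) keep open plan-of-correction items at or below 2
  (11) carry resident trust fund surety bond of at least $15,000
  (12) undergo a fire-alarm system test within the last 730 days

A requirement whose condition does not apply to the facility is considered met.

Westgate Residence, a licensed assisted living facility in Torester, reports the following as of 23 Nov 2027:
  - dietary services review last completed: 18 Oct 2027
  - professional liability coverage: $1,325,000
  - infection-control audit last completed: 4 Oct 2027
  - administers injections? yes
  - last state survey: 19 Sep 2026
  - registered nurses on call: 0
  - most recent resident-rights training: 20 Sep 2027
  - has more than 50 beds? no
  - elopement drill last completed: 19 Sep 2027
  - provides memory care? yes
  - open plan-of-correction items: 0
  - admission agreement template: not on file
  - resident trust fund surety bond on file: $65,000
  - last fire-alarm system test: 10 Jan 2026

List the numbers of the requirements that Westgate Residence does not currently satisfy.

1, 2, 3, 5, 7, 8, 9

1. admission agreement template absent → not met
2. elopement drill 65 days ago vs limit 60 → not met
3. condition 'provides memory care' holds; resident-rights training 64 days ago vs limit 60 → not met
4. dietary services review 36 days ago vs limit 60 → met
5. infection-control audit 50 days ago vs limit 45 → not met
6. condition 'has more than 50 beds' does not hold → requirement n/a → met
7. professional liability coverage $1,325,000 < $1,475,000 → not met
8. condition 'administers injections' holds; registered nurses on call 0 < 3 → not met
9. state survey 430 days ago vs limit 365 → not met
10. open plan-of-correction items 0 ≤ 2 → met
11. resident trust fund surety bond $65,000 ≥ $15,000 → met
12. fire-alarm system test 682 days ago vs limit 730 → met
Not met: 1, 2, 3, 5, 7, 8, 9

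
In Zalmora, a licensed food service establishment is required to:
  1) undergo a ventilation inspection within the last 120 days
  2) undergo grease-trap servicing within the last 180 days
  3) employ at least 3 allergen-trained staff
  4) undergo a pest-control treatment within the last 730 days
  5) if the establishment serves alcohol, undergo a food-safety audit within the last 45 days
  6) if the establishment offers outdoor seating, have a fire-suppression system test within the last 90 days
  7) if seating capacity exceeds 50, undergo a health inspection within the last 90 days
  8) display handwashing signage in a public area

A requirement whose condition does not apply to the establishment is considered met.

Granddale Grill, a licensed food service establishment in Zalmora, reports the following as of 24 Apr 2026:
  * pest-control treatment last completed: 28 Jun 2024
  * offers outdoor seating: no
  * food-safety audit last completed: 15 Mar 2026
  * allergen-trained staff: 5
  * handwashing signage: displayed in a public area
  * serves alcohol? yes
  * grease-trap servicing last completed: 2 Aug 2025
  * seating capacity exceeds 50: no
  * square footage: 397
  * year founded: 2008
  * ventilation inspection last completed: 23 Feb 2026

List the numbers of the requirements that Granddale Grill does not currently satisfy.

2

1. ventilation inspection 60 days ago vs limit 120 → met
2. grease-trap servicing 265 days ago vs limit 180 → not met
3. allergen-trained staff 5 ≥ 3 → met
4. pest-control treatment 665 days ago vs limit 730 → met
5. condition 'serves alcohol' holds; food-safety audit 40 days ago vs limit 45 → met
6. condition 'offers outdoor seating' does not hold → requirement n/a → met
7. condition 'seating capacity exceeds 50' does not hold → requirement n/a → met
8. handwashing signage present → met
Not met: 2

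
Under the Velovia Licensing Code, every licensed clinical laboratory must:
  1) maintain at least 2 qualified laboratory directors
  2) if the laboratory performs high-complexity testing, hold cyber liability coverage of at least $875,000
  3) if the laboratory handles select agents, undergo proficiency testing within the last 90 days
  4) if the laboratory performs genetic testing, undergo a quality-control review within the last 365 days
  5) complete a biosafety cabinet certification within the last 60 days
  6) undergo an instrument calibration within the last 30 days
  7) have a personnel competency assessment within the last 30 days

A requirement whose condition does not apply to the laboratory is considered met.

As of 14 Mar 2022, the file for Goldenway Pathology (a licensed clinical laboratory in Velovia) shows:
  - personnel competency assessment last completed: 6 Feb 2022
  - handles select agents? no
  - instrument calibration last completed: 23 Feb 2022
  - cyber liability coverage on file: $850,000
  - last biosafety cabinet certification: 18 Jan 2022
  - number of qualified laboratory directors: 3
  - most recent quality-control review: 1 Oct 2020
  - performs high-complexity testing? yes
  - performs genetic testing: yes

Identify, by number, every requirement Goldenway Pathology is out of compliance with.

1. qualified laboratory directors 3 ≥ 2 → met
2. condition 'performs high-complexity testing' holds; cyber liability coverage $850,000 < $875,000 → not met
3. condition 'handles select agents' does not hold → requirement n/a → met
4. condition 'performs genetic testing' holds; quality-control review 529 days ago vs limit 365 → not met
5. biosafety cabinet certification 55 days ago vs limit 60 → met
6. instrument calibration 19 days ago vs limit 30 → met
7. personnel competency assessment 36 days ago vs limit 30 → not met
Not met: 2, 4, 7

2, 4, 7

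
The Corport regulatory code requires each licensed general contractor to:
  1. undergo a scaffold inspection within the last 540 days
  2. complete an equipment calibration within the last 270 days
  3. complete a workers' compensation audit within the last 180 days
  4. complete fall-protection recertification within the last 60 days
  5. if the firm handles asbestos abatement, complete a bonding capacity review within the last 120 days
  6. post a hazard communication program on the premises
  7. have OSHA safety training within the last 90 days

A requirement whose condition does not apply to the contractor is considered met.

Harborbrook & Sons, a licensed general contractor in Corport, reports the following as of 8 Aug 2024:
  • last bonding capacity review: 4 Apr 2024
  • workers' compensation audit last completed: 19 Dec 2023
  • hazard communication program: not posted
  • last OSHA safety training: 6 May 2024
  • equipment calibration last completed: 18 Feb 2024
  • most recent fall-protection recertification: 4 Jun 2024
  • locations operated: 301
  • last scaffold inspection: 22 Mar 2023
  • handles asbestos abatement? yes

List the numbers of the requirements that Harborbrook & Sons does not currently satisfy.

1. scaffold inspection 505 days ago vs limit 540 → met
2. equipment calibration 172 days ago vs limit 270 → met
3. workers' compensation audit 233 days ago vs limit 180 → not met
4. fall-protection recertification 65 days ago vs limit 60 → not met
5. condition 'handles asbestos abatement' holds; bonding capacity review 126 days ago vs limit 120 → not met
6. hazard communication program absent → not met
7. OSHA safety training 94 days ago vs limit 90 → not met
Not met: 3, 4, 5, 6, 7

3, 4, 5, 6, 7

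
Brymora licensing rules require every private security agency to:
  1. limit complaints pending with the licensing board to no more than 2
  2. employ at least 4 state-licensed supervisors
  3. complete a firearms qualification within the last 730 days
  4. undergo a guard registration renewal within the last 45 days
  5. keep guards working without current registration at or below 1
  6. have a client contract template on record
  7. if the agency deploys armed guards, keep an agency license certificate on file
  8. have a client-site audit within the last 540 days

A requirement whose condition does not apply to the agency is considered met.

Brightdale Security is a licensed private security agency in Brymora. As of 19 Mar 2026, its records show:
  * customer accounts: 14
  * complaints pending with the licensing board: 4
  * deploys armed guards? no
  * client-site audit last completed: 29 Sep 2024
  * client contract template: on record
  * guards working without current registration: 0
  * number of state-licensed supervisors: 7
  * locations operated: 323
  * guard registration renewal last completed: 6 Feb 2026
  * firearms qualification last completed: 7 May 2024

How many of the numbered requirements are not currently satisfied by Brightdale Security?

1. complaints pending with the licensing board 4 > 2 → not met
2. state-licensed supervisors 7 ≥ 4 → met
3. firearms qualification 681 days ago vs limit 730 → met
4. guard registration renewal 41 days ago vs limit 45 → met
5. guards working without current registration 0 ≤ 1 → met
6. client contract template present → met
7. condition 'deploys armed guards' does not hold → requirement n/a → met
8. client-site audit 536 days ago vs limit 540 → met
Not met: 1 of 8

1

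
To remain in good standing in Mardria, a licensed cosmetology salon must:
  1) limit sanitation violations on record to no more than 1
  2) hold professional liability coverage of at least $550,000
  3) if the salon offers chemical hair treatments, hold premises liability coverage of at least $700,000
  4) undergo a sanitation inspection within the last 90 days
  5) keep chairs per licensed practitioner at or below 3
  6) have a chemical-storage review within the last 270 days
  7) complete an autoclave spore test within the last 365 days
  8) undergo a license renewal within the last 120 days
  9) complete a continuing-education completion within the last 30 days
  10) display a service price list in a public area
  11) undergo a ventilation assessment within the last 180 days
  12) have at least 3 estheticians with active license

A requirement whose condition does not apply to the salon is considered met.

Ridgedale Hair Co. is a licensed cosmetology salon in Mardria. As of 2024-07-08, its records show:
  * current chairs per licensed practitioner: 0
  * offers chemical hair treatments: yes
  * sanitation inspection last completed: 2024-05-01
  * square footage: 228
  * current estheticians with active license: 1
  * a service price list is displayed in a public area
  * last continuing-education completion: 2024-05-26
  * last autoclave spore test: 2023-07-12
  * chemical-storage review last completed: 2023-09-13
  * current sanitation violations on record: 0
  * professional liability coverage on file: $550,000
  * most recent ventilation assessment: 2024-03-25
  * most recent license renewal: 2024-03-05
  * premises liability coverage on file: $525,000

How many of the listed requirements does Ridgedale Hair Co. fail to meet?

5

1. sanitation violations on record 0 ≤ 1 → met
2. professional liability coverage $550,000 ≥ $550,000 → met
3. condition 'offers chemical hair treatments' holds; premises liability coverage $525,000 < $700,000 → not met
4. sanitation inspection 68 days ago vs limit 90 → met
5. chairs per licensed practitioner 0 ≤ 3 → met
6. chemical-storage review 299 days ago vs limit 270 → not met
7. autoclave spore test 362 days ago vs limit 365 → met
8. license renewal 125 days ago vs limit 120 → not met
9. continuing-education completion 43 days ago vs limit 30 → not met
10. service price list present → met
11. ventilation assessment 105 days ago vs limit 180 → met
12. estheticians with active license 1 < 3 → not met
Not met: 5 of 12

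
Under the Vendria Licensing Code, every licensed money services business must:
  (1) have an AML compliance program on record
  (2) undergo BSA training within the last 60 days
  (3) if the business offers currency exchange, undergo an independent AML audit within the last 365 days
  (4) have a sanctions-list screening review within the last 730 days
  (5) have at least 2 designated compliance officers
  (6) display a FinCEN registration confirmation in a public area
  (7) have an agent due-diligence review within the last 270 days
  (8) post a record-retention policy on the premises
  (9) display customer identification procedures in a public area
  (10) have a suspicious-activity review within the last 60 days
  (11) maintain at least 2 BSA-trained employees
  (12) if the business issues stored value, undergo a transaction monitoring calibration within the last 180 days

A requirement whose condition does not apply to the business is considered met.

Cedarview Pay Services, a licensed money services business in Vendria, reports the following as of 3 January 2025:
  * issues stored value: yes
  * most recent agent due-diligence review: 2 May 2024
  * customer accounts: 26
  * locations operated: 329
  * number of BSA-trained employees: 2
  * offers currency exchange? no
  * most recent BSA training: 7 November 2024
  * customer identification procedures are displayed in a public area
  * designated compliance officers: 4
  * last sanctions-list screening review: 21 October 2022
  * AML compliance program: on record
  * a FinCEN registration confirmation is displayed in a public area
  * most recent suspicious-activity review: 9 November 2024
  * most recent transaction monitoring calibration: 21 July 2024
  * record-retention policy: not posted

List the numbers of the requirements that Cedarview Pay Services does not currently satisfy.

1. AML compliance program present → met
2. BSA training 57 days ago vs limit 60 → met
3. condition 'offers currency exchange' does not hold → requirement n/a → met
4. sanctions-list screening review 805 days ago vs limit 730 → not met
5. designated compliance officers 4 ≥ 2 → met
6. FinCEN registration confirmation present → met
7. agent due-diligence review 246 days ago vs limit 270 → met
8. record-retention policy absent → not met
9. customer identification procedures present → met
10. suspicious-activity review 55 days ago vs limit 60 → met
11. BSA-trained employees 2 ≥ 2 → met
12. condition 'issues stored value' holds; transaction monitoring calibration 166 days ago vs limit 180 → met
Not met: 4, 8

4, 8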